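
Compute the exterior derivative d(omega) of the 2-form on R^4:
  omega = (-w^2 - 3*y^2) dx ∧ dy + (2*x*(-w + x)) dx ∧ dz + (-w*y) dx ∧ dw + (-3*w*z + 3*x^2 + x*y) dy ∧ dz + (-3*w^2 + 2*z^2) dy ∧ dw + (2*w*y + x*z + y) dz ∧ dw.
d(omega) = (-w) dx ∧ dy ∧ dw + (-2*x + z) dx ∧ dz ∧ dw + (6*x + y) dx ∧ dy ∧ dz + (2*w - 7*z + 1) dy ∧ dz ∧ dw

For a 2-form omega = sum_{i<j} g_{ij} dx_i ∧ dx_j, the exterior derivative is
  d(omega) = sum_{i<j} d(g_{ij}) ∧ dx_i ∧ dx_j = sum_{i<j, k} (∂g_{ij}/∂x_k) dx_k ∧ dx_i ∧ dx_j.
Expand each term, using dx_k ∧ dx_i ∧ dx_j = sgn(permutation) dx_{(a)} ∧ dx_{(b)} ∧ dx_{(c)} with (a < b < c) sorted:
  d(-w^2 - 3*y^2) includes (∂/∂w)(-w^2 - 3*y^2) dw = (-2*w) dw, which multiplied by dx ∧ dy gives (-2*w) dx ∧ dy ∧ dw
  d(2*x*(-w + x)) includes (∂/∂w)(2*x*(-w + x)) dw = (-2*x) dw, which multiplied by dx ∧ dz gives (-2*x) dx ∧ dz ∧ dw
  d(-w*y) includes (∂/∂y)(-w*y) dy = (-w) dy, which multiplied by dx ∧ dw gives (w) dx ∧ dy ∧ dw
  d(-3*w*z + 3*x^2 + x*y) includes (∂/∂x)(-3*w*z + 3*x^2 + x*y) dx = (6*x + y) dx, which multiplied by dy ∧ dz gives (6*x + y) dx ∧ dy ∧ dz
  d(-3*w*z + 3*x^2 + x*y) includes (∂/∂w)(-3*w*z + 3*x^2 + x*y) dw = (-3*z) dw, which multiplied by dy ∧ dz gives (-3*z) dy ∧ dz ∧ dw
  d(-3*w^2 + 2*z^2) includes (∂/∂z)(-3*w^2 + 2*z^2) dz = (4*z) dz, which multiplied by dy ∧ dw gives (-4*z) dy ∧ dz ∧ dw
  d(2*w*y + x*z + y) includes (∂/∂x)(2*w*y + x*z + y) dx = (z) dx, which multiplied by dz ∧ dw gives (z) dx ∧ dz ∧ dw
  d(2*w*y + x*z + y) includes (∂/∂y)(2*w*y + x*z + y) dy = (2*w + 1) dy, which multiplied by dz ∧ dw gives (2*w + 1) dy ∧ dz ∧ dw
Collecting like 3-forms: d(omega) = (-w) dx ∧ dy ∧ dw + (-2*x + z) dx ∧ dz ∧ dw + (6*x + y) dx ∧ dy ∧ dz + (2*w - 7*z + 1) dy ∧ dz ∧ dw.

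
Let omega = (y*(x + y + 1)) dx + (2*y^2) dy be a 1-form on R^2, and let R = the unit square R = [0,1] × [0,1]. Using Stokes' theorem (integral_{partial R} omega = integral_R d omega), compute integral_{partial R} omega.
integral_(partial R) omega = -5/2

Stokes: integral_partial_R omega = integral_R d omega with d omega = (∂Q/∂x - ∂P/∂y) dx ∧ dy.
  ∂Q/∂x = 0
  ∂P/∂y = x + 2*y + 1
  integrand = ∂Q/∂x - ∂P/∂y = -x - 2*y - 1.
Integrating over R: integral_0^1 integral_0^1 (-x - 2*y - 1) dx dy = -5/2.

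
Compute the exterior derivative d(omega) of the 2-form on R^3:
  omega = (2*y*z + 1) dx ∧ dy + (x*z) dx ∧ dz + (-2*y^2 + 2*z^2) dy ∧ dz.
d(omega) = (2*y) dx ∧ dy ∧ dz

For a 2-form omega = sum_{i<j} g_{ij} dx_i ∧ dx_j, the exterior derivative is
  d(omega) = sum_{i<j} d(g_{ij}) ∧ dx_i ∧ dx_j = sum_{i<j, k} (∂g_{ij}/∂x_k) dx_k ∧ dx_i ∧ dx_j.
Expand each term, using dx_k ∧ dx_i ∧ dx_j = sgn(permutation) dx_{(a)} ∧ dx_{(b)} ∧ dx_{(c)} with (a < b < c) sorted:
  d(2*y*z + 1) includes (∂/∂z)(2*y*z + 1) dz = (2*y) dz, which multiplied by dx ∧ dy gives (2*y) dx ∧ dy ∧ dz
Collecting like 3-forms: d(omega) = (2*y) dx ∧ dy ∧ dz.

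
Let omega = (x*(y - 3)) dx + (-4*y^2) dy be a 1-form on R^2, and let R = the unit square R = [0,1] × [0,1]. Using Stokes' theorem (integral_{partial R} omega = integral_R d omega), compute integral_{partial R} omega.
integral_(partial R) omega = -1/2

Stokes: integral_partial_R omega = integral_R d omega with d omega = (∂Q/∂x - ∂P/∂y) dx ∧ dy.
  ∂Q/∂x = 0
  ∂P/∂y = x
  integrand = ∂Q/∂x - ∂P/∂y = -x.
Integrating over R: integral_0^1 integral_0^1 (-x) dx dy = -1/2.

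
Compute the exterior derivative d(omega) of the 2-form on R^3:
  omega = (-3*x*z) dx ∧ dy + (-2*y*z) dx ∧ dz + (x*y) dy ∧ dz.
d(omega) = (-3*x + y + 2*z) dx ∧ dy ∧ dz

For a 2-form omega = sum_{i<j} g_{ij} dx_i ∧ dx_j, the exterior derivative is
  d(omega) = sum_{i<j} d(g_{ij}) ∧ dx_i ∧ dx_j = sum_{i<j, k} (∂g_{ij}/∂x_k) dx_k ∧ dx_i ∧ dx_j.
Expand each term, using dx_k ∧ dx_i ∧ dx_j = sgn(permutation) dx_{(a)} ∧ dx_{(b)} ∧ dx_{(c)} with (a < b < c) sorted:
  d(-3*x*z) includes (∂/∂z)(-3*x*z) dz = (-3*x) dz, which multiplied by dx ∧ dy gives (-3*x) dx ∧ dy ∧ dz
  d(-2*y*z) includes (∂/∂y)(-2*y*z) dy = (-2*z) dy, which multiplied by dx ∧ dz gives (2*z) dx ∧ dy ∧ dz
  d(x*y) includes (∂/∂x)(x*y) dx = (y) dx, which multiplied by dy ∧ dz gives (y) dx ∧ dy ∧ dz
Collecting like 3-forms: d(omega) = (-3*x + y + 2*z) dx ∧ dy ∧ dz.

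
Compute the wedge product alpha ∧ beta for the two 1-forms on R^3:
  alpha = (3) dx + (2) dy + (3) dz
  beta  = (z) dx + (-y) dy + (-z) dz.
alpha ∧ beta = (-3*y - 2*z) dx ∧ dy + (-6*z) dx ∧ dz + (3*y - 2*z) dy ∧ dz

Distribute the wedge, using dx_i ∧ dx_j = -dx_j ∧ dx_i and dx_i ∧ dx_i = 0. For each pair (i, j) with i < j, the coefficient of dx_i ∧ dx_j in alpha ∧ beta is (alpha_i * beta_j - alpha_j * beta_i). Collecting: alpha ∧ beta = (-3*y - 2*z) dx ∧ dy + (-6*z) dx ∧ dz + (3*y - 2*z) dy ∧ dz.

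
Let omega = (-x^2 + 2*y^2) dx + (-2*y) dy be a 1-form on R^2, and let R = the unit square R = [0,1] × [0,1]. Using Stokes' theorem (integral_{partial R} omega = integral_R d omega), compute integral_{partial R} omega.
integral_(partial R) omega = -2

Stokes: integral_partial_R omega = integral_R d omega with d omega = (∂Q/∂x - ∂P/∂y) dx ∧ dy.
  ∂Q/∂x = 0
  ∂P/∂y = 4*y
  integrand = ∂Q/∂x - ∂P/∂y = -4*y.
Integrating over R: integral_0^1 integral_0^1 (-4*y) dx dy = -2.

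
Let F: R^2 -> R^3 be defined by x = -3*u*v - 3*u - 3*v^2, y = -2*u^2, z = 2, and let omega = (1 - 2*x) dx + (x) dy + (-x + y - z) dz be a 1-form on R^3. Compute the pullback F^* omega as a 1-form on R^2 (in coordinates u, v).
F^* omega = (12*u^2*v + 12*u^2 - 6*u*v^2 - 36*u*v - 18*u - 18*v^3 - 18*v^2 - 3*v - 3) du + (-18*u^2*v - 18*u^2 - 54*u*v^2 - 36*u*v - 3*u - 36*v^3 - 6*v) dv

Using F^*(f dg) = (f ∘ F) d(g ∘ F), substitute each coordinate x_i by F_i(u, v) in f_i, and replace dx_i by d F_i = (∂F_i/∂u) du + (∂F_i/∂v) dv.
  For the x component: f_1(F) = 6*u*v + 6*u + 6*v^2 + 1; d F_1 = (-3*v - 3) du + (-3*u - 6*v) dv
  For the y component: f_2(F) = -3*u*v - 3*u - 3*v^2; d F_2 = (-4*u) du + (0) dv
  For the z component: f_3(F) = -2*u^2 + 3*u*v + 3*u + 3*v^2 - 2; d F_3 = (0) du + (0) dv
Combining and collecting du, dv coefficients:
  coeff of du: 12*u^2*v + 12*u^2 - 6*u*v^2 - 36*u*v - 18*u - 18*v^3 - 18*v^2 - 3*v - 3
  coeff of dv: -18*u^2*v - 18*u^2 - 54*u*v^2 - 36*u*v - 3*u - 36*v^3 - 6*v
F^* omega = (12*u^2*v + 12*u^2 - 6*u*v^2 - 36*u*v - 18*u - 18*v^3 - 18*v^2 - 3*v - 3) du + (-18*u^2*v - 18*u^2 - 54*u*v^2 - 36*u*v - 3*u - 36*v^3 - 6*v) dv.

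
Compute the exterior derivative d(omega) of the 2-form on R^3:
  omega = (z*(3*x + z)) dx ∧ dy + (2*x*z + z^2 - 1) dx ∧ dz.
d(omega) = (3*x + 2*z) dx ∧ dy ∧ dz

For a 2-form omega = sum_{i<j} g_{ij} dx_i ∧ dx_j, the exterior derivative is
  d(omega) = sum_{i<j} d(g_{ij}) ∧ dx_i ∧ dx_j = sum_{i<j, k} (∂g_{ij}/∂x_k) dx_k ∧ dx_i ∧ dx_j.
Expand each term, using dx_k ∧ dx_i ∧ dx_j = sgn(permutation) dx_{(a)} ∧ dx_{(b)} ∧ dx_{(c)} with (a < b < c) sorted:
  d(z*(3*x + z)) includes (∂/∂z)(z*(3*x + z)) dz = (3*x + 2*z) dz, which multiplied by dx ∧ dy gives (3*x + 2*z) dx ∧ dy ∧ dz
Collecting like 3-forms: d(omega) = (3*x + 2*z) dx ∧ dy ∧ dz.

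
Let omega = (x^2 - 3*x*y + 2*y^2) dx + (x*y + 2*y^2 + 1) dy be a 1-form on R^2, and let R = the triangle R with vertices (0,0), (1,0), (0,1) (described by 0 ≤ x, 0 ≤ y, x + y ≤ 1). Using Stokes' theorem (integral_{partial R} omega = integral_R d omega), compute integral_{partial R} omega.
integral_(partial R) omega = 0

Stokes: integral_partial_R omega = integral_R d omega with d omega = (∂Q/∂x - ∂P/∂y) dx ∧ dy.
  ∂Q/∂x = y
  ∂P/∂y = -3*x + 4*y
  integrand = ∂Q/∂x - ∂P/∂y = 3*x - 3*y.
Integrating over R: integral_0^1 integral_0^{1-x} (3*x - 3*y) dy dx = 0.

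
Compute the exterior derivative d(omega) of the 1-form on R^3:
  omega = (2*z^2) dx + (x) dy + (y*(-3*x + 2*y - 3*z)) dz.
d(omega) = (1) dx ∧ dy + (-3*y - 4*z) dx ∧ dz + (-3*x + 4*y - 3*z) dy ∧ dz

For a 1-form omega = sum_i f_i dx_i, the exterior derivative is
  d(omega) = sum_{i < j} (∂f_j/∂x_i - ∂f_i/∂x_j) dx_i ∧ dx_j.
  coefficient of dx ∧ dy: ∂f_2/∂x - ∂f_1/∂y = ∂(x)/∂x - ∂(2*z^2)/∂y = 1
  coefficient of dx ∧ dz: ∂f_3/∂x - ∂f_1/∂z = ∂(y*(-3*x + 2*y - 3*z))/∂x - ∂(2*z^2)/∂z = -3*y - 4*z
  coefficient of dy ∧ dz: ∂f_3/∂y - ∂f_2/∂z = ∂(y*(-3*x + 2*y - 3*z))/∂y - ∂(x)/∂z = -3*x + 4*y - 3*z
Assembling: d(omega) = (1) dx ∧ dy + (-3*y - 4*z) dx ∧ dz + (-3*x + 4*y - 3*z) dy ∧ dz.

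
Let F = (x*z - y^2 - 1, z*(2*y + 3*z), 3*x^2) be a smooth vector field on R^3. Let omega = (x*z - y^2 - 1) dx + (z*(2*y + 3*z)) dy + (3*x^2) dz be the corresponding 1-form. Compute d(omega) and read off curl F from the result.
d(omega) = (-2*y - 6*z) dy ∧ dz + (-5*x) dz ∧ dx + (2*y) dx ∧ dy; curl F = (-2*y - 6*z, -5*x, 2*y)

d omega = sum_{i<j} (∂f_j/∂x_i - ∂f_i/∂x_j) dx_i ∧ dx_j. Under the identification (dy ∧ dz, dz ∧ dx, dx ∧ dy) ↔ (e_x, e_y, e_z), the coefficients are exactly the components of curl F. Compute:
  ∂R/∂y - ∂Q/∂z = (0) - (2*y + 6*z) = -2*y - 6*z
  ∂P/∂z - ∂R/∂x = (x) - (6*x) = -5*x
  ∂Q/∂x - ∂P/∂y = (0) - (-2*y) = 2*y.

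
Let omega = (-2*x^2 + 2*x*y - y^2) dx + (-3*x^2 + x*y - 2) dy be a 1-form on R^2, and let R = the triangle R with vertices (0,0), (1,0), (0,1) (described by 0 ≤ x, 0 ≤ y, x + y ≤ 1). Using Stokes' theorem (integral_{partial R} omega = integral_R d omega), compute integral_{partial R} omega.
integral_(partial R) omega = -5/6

Stokes: integral_partial_R omega = integral_R d omega with d omega = (∂Q/∂x - ∂P/∂y) dx ∧ dy.
  ∂Q/∂x = -6*x + y
  ∂P/∂y = 2*x - 2*y
  integrand = ∂Q/∂x - ∂P/∂y = -8*x + 3*y.
Integrating over R: integral_0^1 integral_0^{1-x} (-8*x + 3*y) dy dx = -5/6.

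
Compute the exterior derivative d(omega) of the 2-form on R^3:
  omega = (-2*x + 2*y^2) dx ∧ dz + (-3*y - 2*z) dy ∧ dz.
d(omega) = (-4*y) dx ∧ dy ∧ dz

For a 2-form omega = sum_{i<j} g_{ij} dx_i ∧ dx_j, the exterior derivative is
  d(omega) = sum_{i<j} d(g_{ij}) ∧ dx_i ∧ dx_j = sum_{i<j, k} (∂g_{ij}/∂x_k) dx_k ∧ dx_i ∧ dx_j.
Expand each term, using dx_k ∧ dx_i ∧ dx_j = sgn(permutation) dx_{(a)} ∧ dx_{(b)} ∧ dx_{(c)} with (a < b < c) sorted:
  d(-2*x + 2*y^2) includes (∂/∂y)(-2*x + 2*y^2) dy = (4*y) dy, which multiplied by dx ∧ dz gives (-4*y) dx ∧ dy ∧ dz
Collecting like 3-forms: d(omega) = (-4*y) dx ∧ dy ∧ dz.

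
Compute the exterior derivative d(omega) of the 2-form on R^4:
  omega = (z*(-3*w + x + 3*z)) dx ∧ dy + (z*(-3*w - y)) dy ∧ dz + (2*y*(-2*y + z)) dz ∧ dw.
d(omega) = (-3*w + x + 6*z) dx ∧ dy ∧ dz + (-3*z) dx ∧ dy ∧ dw + (-8*y - z) dy ∧ dz ∧ dw

For a 2-form omega = sum_{i<j} g_{ij} dx_i ∧ dx_j, the exterior derivative is
  d(omega) = sum_{i<j} d(g_{ij}) ∧ dx_i ∧ dx_j = sum_{i<j, k} (∂g_{ij}/∂x_k) dx_k ∧ dx_i ∧ dx_j.
Expand each term, using dx_k ∧ dx_i ∧ dx_j = sgn(permutation) dx_{(a)} ∧ dx_{(b)} ∧ dx_{(c)} with (a < b < c) sorted:
  d(z*(-3*w + x + 3*z)) includes (∂/∂z)(z*(-3*w + x + 3*z)) dz = (-3*w + x + 6*z) dz, which multiplied by dx ∧ dy gives (-3*w + x + 6*z) dx ∧ dy ∧ dz
  d(z*(-3*w + x + 3*z)) includes (∂/∂w)(z*(-3*w + x + 3*z)) dw = (-3*z) dw, which multiplied by dx ∧ dy gives (-3*z) dx ∧ dy ∧ dw
  d(z*(-3*w - y)) includes (∂/∂w)(z*(-3*w - y)) dw = (-3*z) dw, which multiplied by dy ∧ dz gives (-3*z) dy ∧ dz ∧ dw
  d(2*y*(-2*y + z)) includes (∂/∂y)(2*y*(-2*y + z)) dy = (-8*y + 2*z) dy, which multiplied by dz ∧ dw gives (-8*y + 2*z) dy ∧ dz ∧ dw
Collecting like 3-forms: d(omega) = (-3*w + x + 6*z) dx ∧ dy ∧ dz + (-3*z) dx ∧ dy ∧ dw + (-8*y - z) dy ∧ dz ∧ dw.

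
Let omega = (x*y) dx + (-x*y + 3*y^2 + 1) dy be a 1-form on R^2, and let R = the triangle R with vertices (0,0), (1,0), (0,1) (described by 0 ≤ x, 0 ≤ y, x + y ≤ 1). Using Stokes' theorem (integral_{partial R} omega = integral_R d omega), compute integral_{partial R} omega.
integral_(partial R) omega = -1/3

Stokes: integral_partial_R omega = integral_R d omega with d omega = (∂Q/∂x - ∂P/∂y) dx ∧ dy.
  ∂Q/∂x = -y
  ∂P/∂y = x
  integrand = ∂Q/∂x - ∂P/∂y = -x - y.
Integrating over R: integral_0^1 integral_0^{1-x} (-x - y) dy dx = -1/3.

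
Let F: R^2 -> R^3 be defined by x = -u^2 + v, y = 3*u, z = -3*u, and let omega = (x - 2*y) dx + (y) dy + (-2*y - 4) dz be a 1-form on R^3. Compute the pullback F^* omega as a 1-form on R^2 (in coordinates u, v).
F^* omega = (2*u^3 + 12*u^2 - 2*u*v + 27*u + 12) du + (-u^2 - 6*u + v) dv

Using F^*(f dg) = (f ∘ F) d(g ∘ F), substitute each coordinate x_i by F_i(u, v) in f_i, and replace dx_i by d F_i = (∂F_i/∂u) du + (∂F_i/∂v) dv.
  For the x component: f_1(F) = -u^2 - 6*u + v; d F_1 = (-2*u) du + (1) dv
  For the y component: f_2(F) = 3*u; d F_2 = (3) du + (0) dv
  For the z component: f_3(F) = -6*u - 4; d F_3 = (-3) du + (0) dv
Combining and collecting du, dv coefficients:
  coeff of du: 2*u^3 + 12*u^2 - 2*u*v + 27*u + 12
  coeff of dv: -u^2 - 6*u + v
F^* omega = (2*u^3 + 12*u^2 - 2*u*v + 27*u + 12) du + (-u^2 - 6*u + v) dv.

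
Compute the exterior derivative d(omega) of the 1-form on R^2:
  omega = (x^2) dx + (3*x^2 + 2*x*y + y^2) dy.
d(omega) = (6*x + 2*y) dx ∧ dy

For a 1-form omega = sum_i f_i dx_i, the exterior derivative is
  d(omega) = sum_{i < j} (∂f_j/∂x_i - ∂f_i/∂x_j) dx_i ∧ dx_j.
  coefficient of dx ∧ dy: ∂f_2/∂x - ∂f_1/∂y = ∂(3*x^2 + 2*x*y + y^2)/∂x - ∂(x^2)/∂y = 6*x + 2*y
Assembling: d(omega) = (6*x + 2*y) dx ∧ dy.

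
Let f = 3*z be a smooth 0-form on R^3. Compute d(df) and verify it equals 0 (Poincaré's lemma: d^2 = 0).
d(df) = 0

Step 1: df = sum_i (∂f/∂x_i) dx_i = (0) dx + (0) dy + (3) dz.
Step 2: Apply d again. Using the 1-form formula, the coefficient of dx ∧ dy in d(df) is ∂^2 f/∂x ∂y - ∂^2 f/∂y ∂x = (0) - (0) = 0 (equality of mixed partials for smooth f).
Similarly for dx ∧ dz and dy ∧ dz — all coefficients vanish. So d(df) = 0.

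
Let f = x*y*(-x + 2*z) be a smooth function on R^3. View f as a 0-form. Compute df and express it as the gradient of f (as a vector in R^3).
df = (2*y*(-x + z)) dx + (x*(-x + 2*z)) dy + (2*x*y) dz; grad f = (2*y*(-x + z), x*(-x + 2*z), 2*x*y)

For a 0-form f, d f = (∂f/∂x) dx + (∂f/∂y) dy + (∂f/∂z) dz. The components of the vector representation are exactly the entries of grad f in Cartesian coordinates:
  ∂f/∂x = 2*y*(-x + z)
  ∂f/∂y = x*(-x + 2*z)
  ∂f/∂z = 2*x*y.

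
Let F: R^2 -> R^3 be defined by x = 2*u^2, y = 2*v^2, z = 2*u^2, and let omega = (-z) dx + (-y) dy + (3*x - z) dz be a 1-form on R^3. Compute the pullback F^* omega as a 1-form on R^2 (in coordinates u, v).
F^* omega = (8*u^3) du + (-8*v^3) dv

Using F^*(f dg) = (f ∘ F) d(g ∘ F), substitute each coordinate x_i by F_i(u, v) in f_i, and replace dx_i by d F_i = (∂F_i/∂u) du + (∂F_i/∂v) dv.
  For the x component: f_1(F) = -2*u^2; d F_1 = (4*u) du + (0) dv
  For the y component: f_2(F) = -2*v^2; d F_2 = (0) du + (4*v) dv
  For the z component: f_3(F) = 4*u^2; d F_3 = (4*u) du + (0) dv
Combining and collecting du, dv coefficients:
  coeff of du: 8*u^3
  coeff of dv: -8*v^3
F^* omega = (8*u^3) du + (-8*v^3) dv.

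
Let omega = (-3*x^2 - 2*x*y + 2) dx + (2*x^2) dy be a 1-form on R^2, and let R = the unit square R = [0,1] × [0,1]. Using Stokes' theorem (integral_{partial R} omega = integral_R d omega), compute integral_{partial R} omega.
integral_(partial R) omega = 3

Stokes: integral_partial_R omega = integral_R d omega with d omega = (∂Q/∂x - ∂P/∂y) dx ∧ dy.
  ∂Q/∂x = 4*x
  ∂P/∂y = -2*x
  integrand = ∂Q/∂x - ∂P/∂y = 6*x.
Integrating over R: integral_0^1 integral_0^1 (6*x) dx dy = 3.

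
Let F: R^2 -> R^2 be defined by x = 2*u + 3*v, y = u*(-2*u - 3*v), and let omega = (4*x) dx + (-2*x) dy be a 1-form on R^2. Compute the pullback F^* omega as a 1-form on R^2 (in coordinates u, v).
F^* omega = (16*u^2 + 36*u*v + 16*u + 18*v^2 + 24*v) du + (12*u^2 + 18*u*v + 24*u + 36*v) dv

Using F^*(f dg) = (f ∘ F) d(g ∘ F), substitute each coordinate x_i by F_i(u, v) in f_i, and replace dx_i by d F_i = (∂F_i/∂u) du + (∂F_i/∂v) dv.
  For the x component: f_1(F) = 8*u + 12*v; d F_1 = (2) du + (3) dv
  For the y component: f_2(F) = -4*u - 6*v; d F_2 = (-4*u - 3*v) du + (-3*u) dv
Combining and collecting du, dv coefficients:
  coeff of du: 16*u^2 + 36*u*v + 16*u + 18*v^2 + 24*v
  coeff of dv: 12*u^2 + 18*u*v + 24*u + 36*v
F^* omega = (16*u^2 + 36*u*v + 16*u + 18*v^2 + 24*v) du + (12*u^2 + 18*u*v + 24*u + 36*v) dv.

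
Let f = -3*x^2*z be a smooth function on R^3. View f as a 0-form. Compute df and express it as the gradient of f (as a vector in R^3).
df = (-6*x*z) dx + (0) dy + (-3*x^2) dz; grad f = (-6*x*z, 0, -3*x^2)

For a 0-form f, d f = (∂f/∂x) dx + (∂f/∂y) dy + (∂f/∂z) dz. The components of the vector representation are exactly the entries of grad f in Cartesian coordinates:
  ∂f/∂x = -6*x*z
  ∂f/∂y = 0
  ∂f/∂z = -3*x^2.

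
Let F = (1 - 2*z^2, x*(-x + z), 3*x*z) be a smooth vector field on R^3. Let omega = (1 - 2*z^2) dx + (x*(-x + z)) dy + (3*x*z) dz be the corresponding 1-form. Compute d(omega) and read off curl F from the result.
d(omega) = (-x) dy ∧ dz + (-7*z) dz ∧ dx + (-2*x + z) dx ∧ dy; curl F = (-x, -7*z, -2*x + z)

d omega = sum_{i<j} (∂f_j/∂x_i - ∂f_i/∂x_j) dx_i ∧ dx_j. Under the identification (dy ∧ dz, dz ∧ dx, dx ∧ dy) ↔ (e_x, e_y, e_z), the coefficients are exactly the components of curl F. Compute:
  ∂R/∂y - ∂Q/∂z = (0) - (x) = -x
  ∂P/∂z - ∂R/∂x = (-4*z) - (3*z) = -7*z
  ∂Q/∂x - ∂P/∂y = (-2*x + z) - (0) = -2*x + z.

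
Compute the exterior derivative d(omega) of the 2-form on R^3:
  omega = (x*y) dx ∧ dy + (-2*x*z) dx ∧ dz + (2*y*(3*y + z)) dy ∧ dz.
d(omega) = 0

For a 2-form omega = sum_{i<j} g_{ij} dx_i ∧ dx_j, the exterior derivative is
  d(omega) = sum_{i<j} d(g_{ij}) ∧ dx_i ∧ dx_j = sum_{i<j, k} (∂g_{ij}/∂x_k) dx_k ∧ dx_i ∧ dx_j.
Expand each term, using dx_k ∧ dx_i ∧ dx_j = sgn(permutation) dx_{(a)} ∧ dx_{(b)} ∧ dx_{(c)} with (a < b < c) sorted:

Collecting like 3-forms: d(omega) = 0.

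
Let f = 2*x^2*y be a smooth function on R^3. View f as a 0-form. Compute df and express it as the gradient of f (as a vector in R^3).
df = (4*x*y) dx + (2*x^2) dy + (0) dz; grad f = (4*x*y, 2*x^2, 0)

For a 0-form f, d f = (∂f/∂x) dx + (∂f/∂y) dy + (∂f/∂z) dz. The components of the vector representation are exactly the entries of grad f in Cartesian coordinates:
  ∂f/∂x = 4*x*y
  ∂f/∂y = 2*x^2
  ∂f/∂z = 0.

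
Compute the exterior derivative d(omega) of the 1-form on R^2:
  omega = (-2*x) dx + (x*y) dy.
d(omega) = (y) dx ∧ dy

For a 1-form omega = sum_i f_i dx_i, the exterior derivative is
  d(omega) = sum_{i < j} (∂f_j/∂x_i - ∂f_i/∂x_j) dx_i ∧ dx_j.
  coefficient of dx ∧ dy: ∂f_2/∂x - ∂f_1/∂y = ∂(x*y)/∂x - ∂(-2*x)/∂y = y
Assembling: d(omega) = (y) dx ∧ dy.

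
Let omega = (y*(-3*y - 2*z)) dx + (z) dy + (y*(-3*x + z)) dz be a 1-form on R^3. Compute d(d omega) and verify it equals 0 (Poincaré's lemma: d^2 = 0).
d(d omega) = 0

Step 1: d omega = sum_{i<j} (∂f_j/∂x_i - ∂f_i/∂x_j) dx_i ∧ dx_j:
  coeff of dx ∧ dy: 6*y + 2*z
  coeff of dx ∧ dz: -y
  coeff of dy ∧ dz: -3*x + z - 1
Step 2: Apply d again to each 2-form coefficient. The only possible 3-form in R^3 is dx ∧ dy ∧ dz, with coefficient
  ∂(coeff of dy∧dz)/∂x - ∂(coeff of dx∧dz)/∂y + ∂(coeff of dx∧dy)/∂z
  = ∂/∂x (-3*x + z - 1) - ∂/∂y (-y) + ∂/∂z (6*y + 2*z).
Each of these terms simplifies to sums of mixed partials that cancel in pairs. The result is 0 (by equality of mixed partials for smooth functions — Schwarz / Clairaut).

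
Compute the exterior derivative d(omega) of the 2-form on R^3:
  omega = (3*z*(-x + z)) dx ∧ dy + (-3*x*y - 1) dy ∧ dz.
d(omega) = (-3*x - 3*y + 6*z) dx ∧ dy ∧ dz

For a 2-form omega = sum_{i<j} g_{ij} dx_i ∧ dx_j, the exterior derivative is
  d(omega) = sum_{i<j} d(g_{ij}) ∧ dx_i ∧ dx_j = sum_{i<j, k} (∂g_{ij}/∂x_k) dx_k ∧ dx_i ∧ dx_j.
Expand each term, using dx_k ∧ dx_i ∧ dx_j = sgn(permutation) dx_{(a)} ∧ dx_{(b)} ∧ dx_{(c)} with (a < b < c) sorted:
  d(3*z*(-x + z)) includes (∂/∂z)(3*z*(-x + z)) dz = (-3*x + 6*z) dz, which multiplied by dx ∧ dy gives (-3*x + 6*z) dx ∧ dy ∧ dz
  d(-3*x*y - 1) includes (∂/∂x)(-3*x*y - 1) dx = (-3*y) dx, which multiplied by dy ∧ dz gives (-3*y) dx ∧ dy ∧ dz
Collecting like 3-forms: d(omega) = (-3*x - 3*y + 6*z) dx ∧ dy ∧ dz.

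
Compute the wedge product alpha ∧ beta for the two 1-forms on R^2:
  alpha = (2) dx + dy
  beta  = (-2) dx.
alpha ∧ beta = (2) dx ∧ dy

Distribute the wedge, using dx_i ∧ dx_j = -dx_j ∧ dx_i and dx_i ∧ dx_i = 0. For each pair (i, j) with i < j, the coefficient of dx_i ∧ dx_j in alpha ∧ beta is (alpha_i * beta_j - alpha_j * beta_i). Collecting: alpha ∧ beta = (2) dx ∧ dy.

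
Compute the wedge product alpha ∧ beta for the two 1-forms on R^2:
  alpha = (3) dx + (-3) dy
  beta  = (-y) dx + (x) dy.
alpha ∧ beta = (3*x - 3*y) dx ∧ dy

Distribute the wedge, using dx_i ∧ dx_j = -dx_j ∧ dx_i and dx_i ∧ dx_i = 0. For each pair (i, j) with i < j, the coefficient of dx_i ∧ dx_j in alpha ∧ beta is (alpha_i * beta_j - alpha_j * beta_i). Collecting: alpha ∧ beta = (3*x - 3*y) dx ∧ dy.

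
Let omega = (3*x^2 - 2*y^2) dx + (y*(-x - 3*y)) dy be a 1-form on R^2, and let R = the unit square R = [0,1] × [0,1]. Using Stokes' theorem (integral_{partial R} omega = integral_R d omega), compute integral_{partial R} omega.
integral_(partial R) omega = 3/2

Stokes: integral_partial_R omega = integral_R d omega with d omega = (∂Q/∂x - ∂P/∂y) dx ∧ dy.
  ∂Q/∂x = -y
  ∂P/∂y = -4*y
  integrand = ∂Q/∂x - ∂P/∂y = 3*y.
Integrating over R: integral_0^1 integral_0^1 (3*y) dx dy = 3/2.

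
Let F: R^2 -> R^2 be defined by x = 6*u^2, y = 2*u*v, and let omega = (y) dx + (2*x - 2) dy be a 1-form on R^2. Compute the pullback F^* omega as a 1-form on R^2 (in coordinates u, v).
F^* omega = (4*v*(12*u^2 - 1)) du + (24*u^3 - 4*u) dv

Using F^*(f dg) = (f ∘ F) d(g ∘ F), substitute each coordinate x_i by F_i(u, v) in f_i, and replace dx_i by d F_i = (∂F_i/∂u) du + (∂F_i/∂v) dv.
  For the x component: f_1(F) = 2*u*v; d F_1 = (12*u) du + (0) dv
  For the y component: f_2(F) = 12*u^2 - 2; d F_2 = (2*v) du + (2*u) dv
Combining and collecting du, dv coefficients:
  coeff of du: 4*v*(12*u^2 - 1)
  coeff of dv: 24*u^3 - 4*u
F^* omega = (4*v*(12*u^2 - 1)) du + (24*u^3 - 4*u) dv.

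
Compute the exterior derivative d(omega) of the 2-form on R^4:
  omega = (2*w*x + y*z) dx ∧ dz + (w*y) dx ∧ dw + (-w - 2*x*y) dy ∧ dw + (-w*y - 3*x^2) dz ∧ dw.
d(omega) = (-z) dx ∧ dy ∧ dz + (-4*x) dx ∧ dz ∧ dw + (-w - 2*y) dx ∧ dy ∧ dw + (-w) dy ∧ dz ∧ dw

For a 2-form omega = sum_{i<j} g_{ij} dx_i ∧ dx_j, the exterior derivative is
  d(omega) = sum_{i<j} d(g_{ij}) ∧ dx_i ∧ dx_j = sum_{i<j, k} (∂g_{ij}/∂x_k) dx_k ∧ dx_i ∧ dx_j.
Expand each term, using dx_k ∧ dx_i ∧ dx_j = sgn(permutation) dx_{(a)} ∧ dx_{(b)} ∧ dx_{(c)} with (a < b < c) sorted:
  d(2*w*x + y*z) includes (∂/∂y)(2*w*x + y*z) dy = (z) dy, which multiplied by dx ∧ dz gives (-z) dx ∧ dy ∧ dz
  d(2*w*x + y*z) includes (∂/∂w)(2*w*x + y*z) dw = (2*x) dw, which multiplied by dx ∧ dz gives (2*x) dx ∧ dz ∧ dw
  d(w*y) includes (∂/∂y)(w*y) dy = (w) dy, which multiplied by dx ∧ dw gives (-w) dx ∧ dy ∧ dw
  d(-w - 2*x*y) includes (∂/∂x)(-w - 2*x*y) dx = (-2*y) dx, which multiplied by dy ∧ dw gives (-2*y) dx ∧ dy ∧ dw
  d(-w*y - 3*x^2) includes (∂/∂x)(-w*y - 3*x^2) dx = (-6*x) dx, which multiplied by dz ∧ dw gives (-6*x) dx ∧ dz ∧ dw
  d(-w*y - 3*x^2) includes (∂/∂y)(-w*y - 3*x^2) dy = (-w) dy, which multiplied by dz ∧ dw gives (-w) dy ∧ dz ∧ dw
Collecting like 3-forms: d(omega) = (-z) dx ∧ dy ∧ dz + (-4*x) dx ∧ dz ∧ dw + (-w - 2*y) dx ∧ dy ∧ dw + (-w) dy ∧ dz ∧ dw.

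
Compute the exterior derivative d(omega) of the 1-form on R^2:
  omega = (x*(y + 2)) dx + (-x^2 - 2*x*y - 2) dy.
d(omega) = (-3*x - 2*y) dx ∧ dy

For a 1-form omega = sum_i f_i dx_i, the exterior derivative is
  d(omega) = sum_{i < j} (∂f_j/∂x_i - ∂f_i/∂x_j) dx_i ∧ dx_j.
  coefficient of dx ∧ dy: ∂f_2/∂x - ∂f_1/∂y = ∂(-x^2 - 2*x*y - 2)/∂x - ∂(x*(y + 2))/∂y = -3*x - 2*y
Assembling: d(omega) = (-3*x - 2*y) dx ∧ dy.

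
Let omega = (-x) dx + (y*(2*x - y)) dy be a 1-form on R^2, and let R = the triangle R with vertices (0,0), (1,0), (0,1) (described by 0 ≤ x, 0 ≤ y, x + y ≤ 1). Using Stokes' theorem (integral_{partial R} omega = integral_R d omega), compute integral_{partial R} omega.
integral_(partial R) omega = 1/3

Stokes: integral_partial_R omega = integral_R d omega with d omega = (∂Q/∂x - ∂P/∂y) dx ∧ dy.
  ∂Q/∂x = 2*y
  ∂P/∂y = 0
  integrand = ∂Q/∂x - ∂P/∂y = 2*y.
Integrating over R: integral_0^1 integral_0^{1-x} (2*y) dy dx = 1/3.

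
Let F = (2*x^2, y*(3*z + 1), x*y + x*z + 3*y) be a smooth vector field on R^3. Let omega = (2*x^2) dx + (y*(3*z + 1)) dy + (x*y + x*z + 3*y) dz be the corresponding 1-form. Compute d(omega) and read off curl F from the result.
d(omega) = (x - 3*y + 3) dy ∧ dz + (-y - z) dz ∧ dx + (0) dx ∧ dy; curl F = (x - 3*y + 3, -y - z, 0)

d omega = sum_{i<j} (∂f_j/∂x_i - ∂f_i/∂x_j) dx_i ∧ dx_j. Under the identification (dy ∧ dz, dz ∧ dx, dx ∧ dy) ↔ (e_x, e_y, e_z), the coefficients are exactly the components of curl F. Compute:
  ∂R/∂y - ∂Q/∂z = (x + 3) - (3*y) = x - 3*y + 3
  ∂P/∂z - ∂R/∂x = (0) - (y + z) = -y - z
  ∂Q/∂x - ∂P/∂y = (0) - (0) = 0.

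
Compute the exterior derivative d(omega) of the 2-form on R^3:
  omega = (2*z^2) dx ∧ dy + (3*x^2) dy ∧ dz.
d(omega) = (6*x + 4*z) dx ∧ dy ∧ dz

For a 2-form omega = sum_{i<j} g_{ij} dx_i ∧ dx_j, the exterior derivative is
  d(omega) = sum_{i<j} d(g_{ij}) ∧ dx_i ∧ dx_j = sum_{i<j, k} (∂g_{ij}/∂x_k) dx_k ∧ dx_i ∧ dx_j.
Expand each term, using dx_k ∧ dx_i ∧ dx_j = sgn(permutation) dx_{(a)} ∧ dx_{(b)} ∧ dx_{(c)} with (a < b < c) sorted:
  d(2*z^2) includes (∂/∂z)(2*z^2) dz = (4*z) dz, which multiplied by dx ∧ dy gives (4*z) dx ∧ dy ∧ dz
  d(3*x^2) includes (∂/∂x)(3*x^2) dx = (6*x) dx, which multiplied by dy ∧ dz gives (6*x) dx ∧ dy ∧ dz
Collecting like 3-forms: d(omega) = (6*x + 4*z) dx ∧ dy ∧ dz.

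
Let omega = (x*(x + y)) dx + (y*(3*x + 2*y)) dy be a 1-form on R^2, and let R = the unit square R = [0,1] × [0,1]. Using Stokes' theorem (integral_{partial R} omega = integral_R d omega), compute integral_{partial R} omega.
integral_(partial R) omega = 1

Stokes: integral_partial_R omega = integral_R d omega with d omega = (∂Q/∂x - ∂P/∂y) dx ∧ dy.
  ∂Q/∂x = 3*y
  ∂P/∂y = x
  integrand = ∂Q/∂x - ∂P/∂y = -x + 3*y.
Integrating over R: integral_0^1 integral_0^1 (-x + 3*y) dx dy = 1.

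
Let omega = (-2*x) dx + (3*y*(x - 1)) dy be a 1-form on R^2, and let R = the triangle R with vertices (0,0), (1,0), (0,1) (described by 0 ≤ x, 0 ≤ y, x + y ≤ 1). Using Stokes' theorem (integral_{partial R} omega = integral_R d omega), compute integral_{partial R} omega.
integral_(partial R) omega = 1/2

Stokes: integral_partial_R omega = integral_R d omega with d omega = (∂Q/∂x - ∂P/∂y) dx ∧ dy.
  ∂Q/∂x = 3*y
  ∂P/∂y = 0
  integrand = ∂Q/∂x - ∂P/∂y = 3*y.
Integrating over R: integral_0^1 integral_0^{1-x} (3*y) dy dx = 1/2.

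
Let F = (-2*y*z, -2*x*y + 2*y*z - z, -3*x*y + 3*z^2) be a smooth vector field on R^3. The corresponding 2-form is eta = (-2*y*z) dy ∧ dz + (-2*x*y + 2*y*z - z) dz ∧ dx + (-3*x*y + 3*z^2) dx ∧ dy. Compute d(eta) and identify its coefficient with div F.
d(eta) = (-2*x + 8*z) dx ∧ dy ∧ dz; div F = -2*x + 8*z

For a 2-form in R^3 of the form above, applying d gives a 3-form with coefficient ∂P/∂x + ∂Q/∂y + ∂R/∂z:
  ∂P/∂x = 0
  ∂Q/∂y = -2*x + 2*z
  ∂R/∂z = 6*z
Sum = -2*x + 8*z, which is exactly div F.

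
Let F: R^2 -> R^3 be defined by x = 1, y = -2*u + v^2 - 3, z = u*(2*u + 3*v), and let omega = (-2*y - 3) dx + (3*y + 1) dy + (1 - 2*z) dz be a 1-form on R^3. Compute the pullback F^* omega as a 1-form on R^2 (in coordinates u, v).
F^* omega = (-16*u^3 - 36*u^2*v - 18*u*v^2 + 16*u - 6*v^2 + 3*v + 16) du + (-12*u^3 - 18*u^2*v - 12*u*v + 3*u + 6*v^3 - 16*v) dv

Using F^*(f dg) = (f ∘ F) d(g ∘ F), substitute each coordinate x_i by F_i(u, v) in f_i, and replace dx_i by d F_i = (∂F_i/∂u) du + (∂F_i/∂v) dv.
  For the x component: f_1(F) = 4*u - 2*v^2 + 3; d F_1 = (0) du + (0) dv
  For the y component: f_2(F) = -6*u + 3*v^2 - 8; d F_2 = (-2) du + (2*v) dv
  For the z component: f_3(F) = -4*u^2 - 6*u*v + 1; d F_3 = (4*u + 3*v) du + (3*u) dv
Combining and collecting du, dv coefficients:
  coeff of du: -16*u^3 - 36*u^2*v - 18*u*v^2 + 16*u - 6*v^2 + 3*v + 16
  coeff of dv: -12*u^3 - 18*u^2*v - 12*u*v + 3*u + 6*v^3 - 16*v
F^* omega = (-16*u^3 - 36*u^2*v - 18*u*v^2 + 16*u - 6*v^2 + 3*v + 16) du + (-12*u^3 - 18*u^2*v - 12*u*v + 3*u + 6*v^3 - 16*v) dv.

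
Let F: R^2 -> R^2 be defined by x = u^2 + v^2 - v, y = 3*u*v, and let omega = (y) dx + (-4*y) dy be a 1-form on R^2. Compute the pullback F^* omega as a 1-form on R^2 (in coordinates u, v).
F^* omega = (6*u*v*(u - 6*v)) du + (3*u*v*(-12*u + 2*v - 1)) dv

Using F^*(f dg) = (f ∘ F) d(g ∘ F), substitute each coordinate x_i by F_i(u, v) in f_i, and replace dx_i by d F_i = (∂F_i/∂u) du + (∂F_i/∂v) dv.
  For the x component: f_1(F) = 3*u*v; d F_1 = (2*u) du + (2*v - 1) dv
  For the y component: f_2(F) = -12*u*v; d F_2 = (3*v) du + (3*u) dv
Combining and collecting du, dv coefficients:
  coeff of du: 6*u*v*(u - 6*v)
  coeff of dv: 3*u*v*(-12*u + 2*v - 1)
F^* omega = (6*u*v*(u - 6*v)) du + (3*u*v*(-12*u + 2*v - 1)) dv.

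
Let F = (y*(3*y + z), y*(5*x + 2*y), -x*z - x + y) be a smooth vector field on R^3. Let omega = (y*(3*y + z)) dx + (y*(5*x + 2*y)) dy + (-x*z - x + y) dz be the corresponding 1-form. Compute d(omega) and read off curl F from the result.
d(omega) = (1) dy ∧ dz + (y + z + 1) dz ∧ dx + (-y - z) dx ∧ dy; curl F = (1, y + z + 1, -y - z)

d omega = sum_{i<j} (∂f_j/∂x_i - ∂f_i/∂x_j) dx_i ∧ dx_j. Under the identification (dy ∧ dz, dz ∧ dx, dx ∧ dy) ↔ (e_x, e_y, e_z), the coefficients are exactly the components of curl F. Compute:
  ∂R/∂y - ∂Q/∂z = (1) - (0) = 1
  ∂P/∂z - ∂R/∂x = (y) - (-z - 1) = y + z + 1
  ∂Q/∂x - ∂P/∂y = (5*y) - (6*y + z) = -y - z.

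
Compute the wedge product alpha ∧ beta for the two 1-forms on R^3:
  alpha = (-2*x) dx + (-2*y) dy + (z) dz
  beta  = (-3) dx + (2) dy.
alpha ∧ beta = (-4*x - 6*y) dx ∧ dy + (3*z) dx ∧ dz + (-2*z) dy ∧ dz

Distribute the wedge, using dx_i ∧ dx_j = -dx_j ∧ dx_i and dx_i ∧ dx_i = 0. For each pair (i, j) with i < j, the coefficient of dx_i ∧ dx_j in alpha ∧ beta is (alpha_i * beta_j - alpha_j * beta_i). Collecting: alpha ∧ beta = (-4*x - 6*y) dx ∧ dy + (3*z) dx ∧ dz + (-2*z) dy ∧ dz.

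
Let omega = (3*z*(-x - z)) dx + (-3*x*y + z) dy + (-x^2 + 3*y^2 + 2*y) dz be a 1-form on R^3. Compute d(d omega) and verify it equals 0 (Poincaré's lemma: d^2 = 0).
d(d omega) = 0

Step 1: d omega = sum_{i<j} (∂f_j/∂x_i - ∂f_i/∂x_j) dx_i ∧ dx_j:
  coeff of dx ∧ dy: -3*y
  coeff of dx ∧ dz: x + 6*z
  coeff of dy ∧ dz: 6*y + 1
Step 2: Apply d again to each 2-form coefficient. The only possible 3-form in R^3 is dx ∧ dy ∧ dz, with coefficient
  ∂(coeff of dy∧dz)/∂x - ∂(coeff of dx∧dz)/∂y + ∂(coeff of dx∧dy)/∂z
  = ∂/∂x (6*y + 1) - ∂/∂y (x + 6*z) + ∂/∂z (-3*y).
Each of these terms simplifies to sums of mixed partials that cancel in pairs. The result is 0 (by equality of mixed partials for smooth functions — Schwarz / Clairaut).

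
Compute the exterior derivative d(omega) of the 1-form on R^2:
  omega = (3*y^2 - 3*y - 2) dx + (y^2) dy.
d(omega) = (3 - 6*y) dx ∧ dy

For a 1-form omega = sum_i f_i dx_i, the exterior derivative is
  d(omega) = sum_{i < j} (∂f_j/∂x_i - ∂f_i/∂x_j) dx_i ∧ dx_j.
  coefficient of dx ∧ dy: ∂f_2/∂x - ∂f_1/∂y = ∂(y^2)/∂x - ∂(3*y^2 - 3*y - 2)/∂y = 3 - 6*y
Assembling: d(omega) = (3 - 6*y) dx ∧ dy.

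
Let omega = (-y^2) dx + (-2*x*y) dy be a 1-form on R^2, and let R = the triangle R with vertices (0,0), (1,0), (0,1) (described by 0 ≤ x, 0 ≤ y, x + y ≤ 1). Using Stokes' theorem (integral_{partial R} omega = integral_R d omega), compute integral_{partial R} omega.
integral_(partial R) omega = 0

Stokes: integral_partial_R omega = integral_R d omega with d omega = (∂Q/∂x - ∂P/∂y) dx ∧ dy.
  ∂Q/∂x = -2*y
  ∂P/∂y = -2*y
  integrand = ∂Q/∂x - ∂P/∂y = 0.
Integrating over R: integral_0^1 integral_0^{1-x} (0) dy dx = 0.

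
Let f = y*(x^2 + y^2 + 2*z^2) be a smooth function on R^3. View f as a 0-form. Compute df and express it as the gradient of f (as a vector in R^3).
df = (2*x*y) dx + (x^2 + 3*y^2 + 2*z^2) dy + (4*y*z) dz; grad f = (2*x*y, x^2 + 3*y^2 + 2*z^2, 4*y*z)

For a 0-form f, d f = (∂f/∂x) dx + (∂f/∂y) dy + (∂f/∂z) dz. The components of the vector representation are exactly the entries of grad f in Cartesian coordinates:
  ∂f/∂x = 2*x*y
  ∂f/∂y = x^2 + 3*y^2 + 2*z^2
  ∂f/∂z = 4*y*z.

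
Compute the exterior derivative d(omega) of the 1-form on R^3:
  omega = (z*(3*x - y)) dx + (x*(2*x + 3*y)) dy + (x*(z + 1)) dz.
d(omega) = (4*x + 3*y + z) dx ∧ dy + (-3*x + y + z + 1) dx ∧ dz

For a 1-form omega = sum_i f_i dx_i, the exterior derivative is
  d(omega) = sum_{i < j} (∂f_j/∂x_i - ∂f_i/∂x_j) dx_i ∧ dx_j.
  coefficient of dx ∧ dy: ∂f_2/∂x - ∂f_1/∂y = ∂(x*(2*x + 3*y))/∂x - ∂(z*(3*x - y))/∂y = 4*x + 3*y + z
  coefficient of dx ∧ dz: ∂f_3/∂x - ∂f_1/∂z = ∂(x*(z + 1))/∂x - ∂(z*(3*x - y))/∂z = -3*x + y + z + 1
Assembling: d(omega) = (4*x + 3*y + z) dx ∧ dy + (-3*x + y + z + 1) dx ∧ dz.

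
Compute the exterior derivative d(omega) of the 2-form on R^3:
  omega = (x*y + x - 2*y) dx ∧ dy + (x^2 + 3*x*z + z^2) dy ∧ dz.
d(omega) = (2*x + 3*z) dx ∧ dy ∧ dz

For a 2-form omega = sum_{i<j} g_{ij} dx_i ∧ dx_j, the exterior derivative is
  d(omega) = sum_{i<j} d(g_{ij}) ∧ dx_i ∧ dx_j = sum_{i<j, k} (∂g_{ij}/∂x_k) dx_k ∧ dx_i ∧ dx_j.
Expand each term, using dx_k ∧ dx_i ∧ dx_j = sgn(permutation) dx_{(a)} ∧ dx_{(b)} ∧ dx_{(c)} with (a < b < c) sorted:
  d(x^2 + 3*x*z + z^2) includes (∂/∂x)(x^2 + 3*x*z + z^2) dx = (2*x + 3*z) dx, which multiplied by dy ∧ dz gives (2*x + 3*z) dx ∧ dy ∧ dz
Collecting like 3-forms: d(omega) = (2*x + 3*z) dx ∧ dy ∧ dz.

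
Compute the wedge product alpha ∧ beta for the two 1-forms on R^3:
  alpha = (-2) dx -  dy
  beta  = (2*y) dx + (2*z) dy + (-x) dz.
alpha ∧ beta = (2*y - 4*z) dx ∧ dy + (2*x) dx ∧ dz + (x) dy ∧ dz

Distribute the wedge, using dx_i ∧ dx_j = -dx_j ∧ dx_i and dx_i ∧ dx_i = 0. For each pair (i, j) with i < j, the coefficient of dx_i ∧ dx_j in alpha ∧ beta is (alpha_i * beta_j - alpha_j * beta_i). Collecting: alpha ∧ beta = (2*y - 4*z) dx ∧ dy + (2*x) dx ∧ dz + (x) dy ∧ dz.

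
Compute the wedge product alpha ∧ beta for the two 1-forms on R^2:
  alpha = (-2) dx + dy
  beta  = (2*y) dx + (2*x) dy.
alpha ∧ beta = (-4*x - 2*y) dx ∧ dy

Distribute the wedge, using dx_i ∧ dx_j = -dx_j ∧ dx_i and dx_i ∧ dx_i = 0. For each pair (i, j) with i < j, the coefficient of dx_i ∧ dx_j in alpha ∧ beta is (alpha_i * beta_j - alpha_j * beta_i). Collecting: alpha ∧ beta = (-4*x - 2*y) dx ∧ dy.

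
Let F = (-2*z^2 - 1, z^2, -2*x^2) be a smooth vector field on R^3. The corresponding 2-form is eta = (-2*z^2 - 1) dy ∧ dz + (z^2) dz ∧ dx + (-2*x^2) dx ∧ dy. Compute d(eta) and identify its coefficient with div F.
d(eta) = (0) dx ∧ dy ∧ dz; div F = 0

For a 2-form in R^3 of the form above, applying d gives a 3-form with coefficient ∂P/∂x + ∂Q/∂y + ∂R/∂z:
  ∂P/∂x = 0
  ∂Q/∂y = 0
  ∂R/∂z = 0
Sum = 0, which is exactly div F.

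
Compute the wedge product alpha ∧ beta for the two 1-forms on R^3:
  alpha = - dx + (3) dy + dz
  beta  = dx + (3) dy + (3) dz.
alpha ∧ beta = (-6) dx ∧ dy + (-4) dx ∧ dz + (6) dy ∧ dz

Distribute the wedge, using dx_i ∧ dx_j = -dx_j ∧ dx_i and dx_i ∧ dx_i = 0. For each pair (i, j) with i < j, the coefficient of dx_i ∧ dx_j in alpha ∧ beta is (alpha_i * beta_j - alpha_j * beta_i). Collecting: alpha ∧ beta = (-6) dx ∧ dy + (-4) dx ∧ dz + (6) dy ∧ dz.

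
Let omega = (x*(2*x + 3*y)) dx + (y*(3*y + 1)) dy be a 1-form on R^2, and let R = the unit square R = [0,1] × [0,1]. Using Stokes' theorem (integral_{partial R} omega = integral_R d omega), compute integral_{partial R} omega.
integral_(partial R) omega = -3/2

Stokes: integral_partial_R omega = integral_R d omega with d omega = (∂Q/∂x - ∂P/∂y) dx ∧ dy.
  ∂Q/∂x = 0
  ∂P/∂y = 3*x
  integrand = ∂Q/∂x - ∂P/∂y = -3*x.
Integrating over R: integral_0^1 integral_0^1 (-3*x) dx dy = -3/2.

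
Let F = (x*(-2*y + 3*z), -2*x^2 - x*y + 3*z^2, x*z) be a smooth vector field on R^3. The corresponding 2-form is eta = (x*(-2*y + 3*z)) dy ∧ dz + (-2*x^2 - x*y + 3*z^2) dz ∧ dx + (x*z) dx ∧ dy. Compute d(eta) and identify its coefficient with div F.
d(eta) = (-2*y + 3*z) dx ∧ dy ∧ dz; div F = -2*y + 3*z

For a 2-form in R^3 of the form above, applying d gives a 3-form with coefficient ∂P/∂x + ∂Q/∂y + ∂R/∂z:
  ∂P/∂x = -2*y + 3*z
  ∂Q/∂y = -x
  ∂R/∂z = x
Sum = -2*y + 3*z, which is exactly div F.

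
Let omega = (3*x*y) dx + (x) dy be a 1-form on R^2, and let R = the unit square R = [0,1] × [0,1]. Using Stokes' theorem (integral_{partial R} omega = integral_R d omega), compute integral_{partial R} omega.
integral_(partial R) omega = -1/2

Stokes: integral_partial_R omega = integral_R d omega with d omega = (∂Q/∂x - ∂P/∂y) dx ∧ dy.
  ∂Q/∂x = 1
  ∂P/∂y = 3*x
  integrand = ∂Q/∂x - ∂P/∂y = 1 - 3*x.
Integrating over R: integral_0^1 integral_0^1 (1 - 3*x) dx dy = -1/2.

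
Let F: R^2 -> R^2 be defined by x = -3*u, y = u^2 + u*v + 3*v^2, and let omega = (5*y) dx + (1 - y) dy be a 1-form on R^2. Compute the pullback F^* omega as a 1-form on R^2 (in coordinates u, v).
F^* omega = (-2*u^3 - 3*u^2*v - 15*u^2 - 7*u*v^2 - 15*u*v + 2*u - 3*v^3 - 45*v^2 + v) du + (-u^3 - 7*u^2*v - 9*u*v^2 + u - 18*v^3 + 6*v) dv

Using F^*(f dg) = (f ∘ F) d(g ∘ F), substitute each coordinate x_i by F_i(u, v) in f_i, and replace dx_i by d F_i = (∂F_i/∂u) du + (∂F_i/∂v) dv.
  For the x component: f_1(F) = 5*u^2 + 5*u*v + 15*v^2; d F_1 = (-3) du + (0) dv
  For the y component: f_2(F) = -u^2 - u*v - 3*v^2 + 1; d F_2 = (2*u + v) du + (u + 6*v) dv
Combining and collecting du, dv coefficients:
  coeff of du: -2*u^3 - 3*u^2*v - 15*u^2 - 7*u*v^2 - 15*u*v + 2*u - 3*v^3 - 45*v^2 + v
  coeff of dv: -u^3 - 7*u^2*v - 9*u*v^2 + u - 18*v^3 + 6*v
F^* omega = (-2*u^3 - 3*u^2*v - 15*u^2 - 7*u*v^2 - 15*u*v + 2*u - 3*v^3 - 45*v^2 + v) du + (-u^3 - 7*u^2*v - 9*u*v^2 + u - 18*v^3 + 6*v) dv.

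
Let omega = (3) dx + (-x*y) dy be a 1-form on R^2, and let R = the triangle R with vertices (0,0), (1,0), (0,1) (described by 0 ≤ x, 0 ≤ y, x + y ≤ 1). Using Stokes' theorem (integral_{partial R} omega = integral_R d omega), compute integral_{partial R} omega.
integral_(partial R) omega = -1/6

Stokes: integral_partial_R omega = integral_R d omega with d omega = (∂Q/∂x - ∂P/∂y) dx ∧ dy.
  ∂Q/∂x = -y
  ∂P/∂y = 0
  integrand = ∂Q/∂x - ∂P/∂y = -y.
Integrating over R: integral_0^1 integral_0^{1-x} (-y) dy dx = -1/6.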